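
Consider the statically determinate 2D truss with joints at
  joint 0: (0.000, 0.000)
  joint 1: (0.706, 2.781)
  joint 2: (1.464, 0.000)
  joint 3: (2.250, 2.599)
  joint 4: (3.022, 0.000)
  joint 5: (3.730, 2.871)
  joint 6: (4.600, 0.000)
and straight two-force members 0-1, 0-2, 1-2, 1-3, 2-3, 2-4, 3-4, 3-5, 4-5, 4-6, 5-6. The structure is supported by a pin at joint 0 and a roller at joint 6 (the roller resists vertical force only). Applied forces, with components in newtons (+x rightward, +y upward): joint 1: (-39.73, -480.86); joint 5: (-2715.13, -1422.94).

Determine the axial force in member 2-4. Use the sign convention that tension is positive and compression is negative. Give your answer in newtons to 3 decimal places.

N=7 nodes, M=11 members, R=3 reactions → 2N=14, M+R=14
member 0 (0-1): L=2.8692, (cx,cy)=(0.2461,0.9693)
member 1 (0-2): L=1.4640, (cx,cy)=(1.0000,0.0000)
member 2 (1-2): L=2.8825, (cx,cy)=(0.2630,-0.9648)
member 3 (1-3): L=1.5547, (cx,cy)=(0.9931,-0.1171)
member 4 (2-3): L=2.7153, (cx,cy)=(0.2895,0.9572)
member 5 (2-4): L=1.5580, (cx,cy)=(1.0000,0.0000)
member 6 (3-4): L=2.7112, (cx,cy)=(0.2847,-0.9586)
member 7 (3-5): L=1.5048, (cx,cy)=(0.9835,0.1808)
member 8 (4-5): L=2.9570, (cx,cy)=(0.2394,0.9709)
member 9 (4-6): L=1.5780, (cx,cy)=(1.0000,0.0000)
member 10 (5-6): L=2.9999, (cx,cy)=(0.2900,-0.9570)
solve A·x = −loads:
  F[0-1] = -2470.7590 N (compression)
  F[0-2] = -2146.9043 N (compression)
  F[1-2] = +2121.3339 N (tension)
  F[1-3] = -1133.8704 N (compression)
  F[2-3] = -2138.2182 N (compression)
  F[2-4] = -970.0933 N (compression)
  F[3-4] = +1575.9911 N (tension)
  F[3-5] = -2230.5279 N (compression)
  F[4-5] = -1556.0111 N (compression)
  F[4-6] = -148.7862 N (compression)
  F[5-6] = +513.0427 N (tension)
  Rx@0 = +2754.8600 N
  Ry@0 = +2394.7943 N
  Ry@6 = -490.9943 N

-970.093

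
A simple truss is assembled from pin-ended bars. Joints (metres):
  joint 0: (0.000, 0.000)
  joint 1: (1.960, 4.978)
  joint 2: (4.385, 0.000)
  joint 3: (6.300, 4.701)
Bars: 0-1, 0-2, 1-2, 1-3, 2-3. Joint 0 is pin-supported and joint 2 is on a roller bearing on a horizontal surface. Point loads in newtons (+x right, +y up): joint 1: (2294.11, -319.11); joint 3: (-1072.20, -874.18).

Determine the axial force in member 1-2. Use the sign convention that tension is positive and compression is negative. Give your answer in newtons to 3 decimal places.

-2152.098

N=4 nodes, M=5 members, R=3 reactions → 2N=8, M+R=8
member 0 (0-1): L=5.3500, (cx,cy)=(0.3664,0.9305)
member 1 (0-2): L=4.3850, (cx,cy)=(1.0000,0.0000)
member 2 (1-2): L=5.5372, (cx,cy)=(0.4379,-0.8990)
member 3 (1-3): L=4.3488, (cx,cy)=(0.9980,-0.0637)
member 4 (2-3): L=5.0761, (cx,cy)=(0.3773,0.9261)
solve A·x = −loads:
  F[0-1] = +1784.2281 N (tension)
  F[0-2] = +568.2441 N (tension)
  F[1-2] = -2152.0977 N (compression)
  F[1-3] = -699.3676 N (compression)
  F[2-3] = -992.0298 N (compression)
  Rx@0 = -1221.9100 N
  Ry@0 = -1660.1780 N
  Ry@2 = +2853.4680 N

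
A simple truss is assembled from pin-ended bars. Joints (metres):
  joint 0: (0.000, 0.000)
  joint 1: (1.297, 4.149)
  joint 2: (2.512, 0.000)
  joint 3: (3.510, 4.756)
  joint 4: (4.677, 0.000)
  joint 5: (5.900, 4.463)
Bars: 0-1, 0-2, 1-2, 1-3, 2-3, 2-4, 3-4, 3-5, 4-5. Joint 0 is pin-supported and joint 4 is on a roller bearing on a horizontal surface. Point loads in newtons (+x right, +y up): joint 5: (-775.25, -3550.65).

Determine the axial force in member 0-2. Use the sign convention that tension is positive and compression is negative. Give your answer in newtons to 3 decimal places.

N=6 nodes, M=9 members, R=3 reactions → 2N=12, M+R=12
member 0 (0-1): L=4.3470, (cx,cy)=(0.2984,0.9545)
member 1 (0-2): L=2.5120, (cx,cy)=(1.0000,0.0000)
member 2 (1-2): L=4.3232, (cx,cy)=(0.2810,-0.9597)
member 3 (1-3): L=2.2947, (cx,cy)=(0.9644,0.2645)
member 4 (2-3): L=4.8596, (cx,cy)=(0.2054,0.9787)
member 5 (2-4): L=2.1650, (cx,cy)=(1.0000,0.0000)
member 6 (3-4): L=4.8971, (cx,cy)=(0.2383,-0.9712)
member 7 (3-5): L=2.4079, (cx,cy)=(0.9926,-0.1217)
member 8 (4-5): L=4.6275, (cx,cy)=(0.2643,0.9644)
solve A·x = −loads:
  F[0-1] = +197.6950 N (tension)
  F[0-2] = -834.2356 N (compression)
  F[1-2] = -166.3910 N (compression)
  F[1-3] = +109.6537 N (tension)
  F[2-3] = +163.1626 N (tension)
  F[2-4] = -914.5062 N (compression)
  F[3-4] = -218.4369 N (compression)
  F[3-5] = +192.7432 N (tension)
  F[4-5] = -3657.2332 N (compression)
  Rx@0 = +775.2500 N
  Ry@0 = -188.6902 N
  Ry@4 = +3739.3402 N

-834.236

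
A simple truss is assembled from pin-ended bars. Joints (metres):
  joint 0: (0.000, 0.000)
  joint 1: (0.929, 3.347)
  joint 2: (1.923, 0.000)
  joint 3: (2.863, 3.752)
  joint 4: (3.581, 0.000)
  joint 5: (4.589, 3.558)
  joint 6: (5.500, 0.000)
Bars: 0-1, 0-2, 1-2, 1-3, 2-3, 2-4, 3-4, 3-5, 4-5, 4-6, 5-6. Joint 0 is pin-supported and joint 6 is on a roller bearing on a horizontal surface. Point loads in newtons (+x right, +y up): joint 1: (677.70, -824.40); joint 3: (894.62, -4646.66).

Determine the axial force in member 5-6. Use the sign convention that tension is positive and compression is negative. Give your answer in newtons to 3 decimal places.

N=7 nodes, M=11 members, R=3 reactions → 2N=14, M+R=14
member 0 (0-1): L=3.4735, (cx,cy)=(0.2675,0.9636)
member 1 (0-2): L=1.9230, (cx,cy)=(1.0000,0.0000)
member 2 (1-2): L=3.4915, (cx,cy)=(0.2847,-0.9586)
member 3 (1-3): L=1.9760, (cx,cy)=(0.9788,0.2050)
member 4 (2-3): L=3.8680, (cx,cy)=(0.2430,0.9700)
member 5 (2-4): L=1.6580, (cx,cy)=(1.0000,0.0000)
member 6 (3-4): L=3.8201, (cx,cy)=(0.1880,-0.9822)
member 7 (3-5): L=1.7369, (cx,cy)=(0.9937,-0.1117)
member 8 (4-5): L=3.6980, (cx,cy)=(0.2726,0.9621)
member 9 (4-6): L=1.9190, (cx,cy)=(1.0000,0.0000)
member 10 (5-6): L=3.6728, (cx,cy)=(0.2480,-0.9687)
solve A·x = −loads:
  F[0-1] = -1961.7733 N (compression)
  F[0-2] = +2096.9979 N (tension)
  F[1-2] = +799.5375 N (tension)
  F[1-3] = -1461.0189 N (compression)
  F[2-3] = -790.1395 N (compression)
  F[2-4] = +2516.6420 N (tension)
  F[3-4] = -3431.5354 N (compression)
  F[3-5] = -1883.4567 N (compression)
  F[4-5] = +3503.0241 N (tension)
  F[4-6] = +916.8253 N (tension)
  F[5-6] = -3696.2613 N (compression)
  Rx@0 = -1572.3200 N
  Ry@0 = +1890.3089 N
  Ry@6 = +3580.7511 N

-3696.261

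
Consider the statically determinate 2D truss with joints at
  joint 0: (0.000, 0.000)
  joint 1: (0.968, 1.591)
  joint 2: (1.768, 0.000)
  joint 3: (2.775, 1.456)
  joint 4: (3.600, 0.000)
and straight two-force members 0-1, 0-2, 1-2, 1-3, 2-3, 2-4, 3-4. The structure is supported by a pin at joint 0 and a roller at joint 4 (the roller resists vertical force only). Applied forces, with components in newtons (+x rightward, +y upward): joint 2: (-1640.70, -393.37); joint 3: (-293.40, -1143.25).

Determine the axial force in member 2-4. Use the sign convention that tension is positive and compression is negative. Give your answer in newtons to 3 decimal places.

541.565

N=5 nodes, M=7 members, R=3 reactions → 2N=10, M+R=10
member 0 (0-1): L=1.8623, (cx,cy)=(0.5198,0.8543)
member 1 (0-2): L=1.7680, (cx,cy)=(1.0000,0.0000)
member 2 (1-2): L=1.7808, (cx,cy)=(0.4492,-0.8934)
member 3 (1-3): L=1.8120, (cx,cy)=(0.9972,-0.0745)
member 4 (2-3): L=1.7703, (cx,cy)=(0.5688,0.8225)
member 5 (2-4): L=1.8320, (cx,cy)=(1.0000,0.0000)
member 6 (3-4): L=1.6735, (cx,cy)=(0.4930,-0.8700)
solve A·x = −loads:
  F[0-1] = -679.9004 N (compression)
  F[0-2] = -1580.7037 N (compression)
  F[1-2] = +706.2173 N (tension)
  F[1-3] = -672.5222 N (compression)
  F[2-3] = -288.8597 N (compression)
  F[2-4] = +541.5647 N (tension)
  F[3-4] = -1098.5476 N (compression)
  Rx@0 = +1934.1000 N
  Ry@0 = +580.8404 N
  Ry@4 = +955.7796 N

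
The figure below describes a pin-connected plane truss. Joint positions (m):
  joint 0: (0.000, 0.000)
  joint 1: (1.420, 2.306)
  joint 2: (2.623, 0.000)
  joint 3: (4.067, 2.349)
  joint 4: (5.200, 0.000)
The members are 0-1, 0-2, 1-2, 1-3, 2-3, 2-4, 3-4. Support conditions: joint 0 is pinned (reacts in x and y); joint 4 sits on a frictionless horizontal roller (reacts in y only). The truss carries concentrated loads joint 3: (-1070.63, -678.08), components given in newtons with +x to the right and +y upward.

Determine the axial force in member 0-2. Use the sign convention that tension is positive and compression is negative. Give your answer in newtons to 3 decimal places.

N=5 nodes, M=7 members, R=3 reactions → 2N=10, M+R=10
member 0 (0-1): L=2.7081, (cx,cy)=(0.5243,0.8515)
member 1 (0-2): L=2.6230, (cx,cy)=(1.0000,0.0000)
member 2 (1-2): L=2.6009, (cx,cy)=(0.4625,-0.8866)
member 3 (1-3): L=2.6473, (cx,cy)=(0.9999,0.0162)
member 4 (2-3): L=2.7573, (cx,cy)=(0.5237,0.8519)
member 5 (2-4): L=2.5770, (cx,cy)=(1.0000,0.0000)
member 6 (3-4): L=2.6080, (cx,cy)=(0.4344,-0.9007)
solve A·x = −loads:
  F[0-1] = -741.4858 N (compression)
  F[0-2] = -681.8359 N (compression)
  F[1-2] = +699.0834 N (tension)
  F[1-3] = -712.2327 N (compression)
  F[2-3] = -727.5571 N (compression)
  F[2-4] = +22.5251 N (tension)
  F[3-4] = -51.8488 N (compression)
  Rx@0 = +1070.6300 N
  Ry@0 = +631.3797 N
  Ry@4 = +46.7003 N

-681.836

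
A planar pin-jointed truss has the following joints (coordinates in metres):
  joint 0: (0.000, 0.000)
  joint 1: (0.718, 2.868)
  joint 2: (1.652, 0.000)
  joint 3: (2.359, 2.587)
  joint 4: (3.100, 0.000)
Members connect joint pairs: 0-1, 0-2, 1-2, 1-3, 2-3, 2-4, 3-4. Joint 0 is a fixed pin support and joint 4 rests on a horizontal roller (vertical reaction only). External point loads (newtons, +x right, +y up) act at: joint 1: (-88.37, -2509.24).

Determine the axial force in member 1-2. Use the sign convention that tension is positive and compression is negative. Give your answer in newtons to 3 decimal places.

N=5 nodes, M=7 members, R=3 reactions → 2N=10, M+R=10
member 0 (0-1): L=2.9565, (cx,cy)=(0.2429,0.9701)
member 1 (0-2): L=1.6520, (cx,cy)=(1.0000,0.0000)
member 2 (1-2): L=3.0163, (cx,cy)=(0.3097,-0.9508)
member 3 (1-3): L=1.6649, (cx,cy)=(0.9857,-0.1688)
member 4 (2-3): L=2.6819, (cx,cy)=(0.2636,0.9646)
member 5 (2-4): L=1.4480, (cx,cy)=(1.0000,0.0000)
member 6 (3-4): L=2.6910, (cx,cy)=(0.2754,-0.9613)
solve A·x = −loads:
  F[0-1] = -2071.8494 N (compression)
  F[0-2] = +414.7868 N (tension)
  F[1-2] = -477.1413 N (compression)
  F[1-3] = -270.9240 N (compression)
  F[2-3] = +470.3265 N (tension)
  F[2-4] = +143.0488 N (tension)
  F[3-4] = -519.4989 N (compression)
  Rx@0 = +88.3700 N
  Ry@0 = +2009.8241 N
  Ry@4 = +499.4159 N

-477.141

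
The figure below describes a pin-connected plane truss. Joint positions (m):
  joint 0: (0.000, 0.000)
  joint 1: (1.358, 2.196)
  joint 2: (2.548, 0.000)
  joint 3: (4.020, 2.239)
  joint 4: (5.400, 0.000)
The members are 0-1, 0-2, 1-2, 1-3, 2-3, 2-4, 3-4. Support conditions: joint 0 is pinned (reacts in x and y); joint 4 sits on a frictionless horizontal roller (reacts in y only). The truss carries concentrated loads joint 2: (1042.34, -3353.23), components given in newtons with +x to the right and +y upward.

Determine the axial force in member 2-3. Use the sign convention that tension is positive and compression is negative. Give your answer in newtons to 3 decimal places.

N=5 nodes, M=7 members, R=3 reactions → 2N=10, M+R=10
member 0 (0-1): L=2.5820, (cx,cy)=(0.5260,0.8505)
member 1 (0-2): L=2.5480, (cx,cy)=(1.0000,0.0000)
member 2 (1-2): L=2.4977, (cx,cy)=(0.4764,-0.8792)
member 3 (1-3): L=2.6623, (cx,cy)=(0.9999,0.0162)
member 4 (2-3): L=2.6795, (cx,cy)=(0.5493,0.8356)
member 5 (2-4): L=2.8520, (cx,cy)=(1.0000,0.0000)
member 6 (3-4): L=2.6301, (cx,cy)=(0.5247,-0.8513)
solve A·x = −loads:
  F[0-1] = -2082.2761 N (compression)
  F[0-2] = +2137.5226 N (tension)
  F[1-2] = +1976.8894 N (tension)
  F[1-3] = -2037.3134 N (compression)
  F[2-3] = +1932.9182 N (tension)
  F[2-4] = +975.2007 N (tension)
  F[3-4] = -1858.6181 N (compression)
  Rx@0 = -1042.3400 N
  Ry@0 = +1771.0022 N
  Ry@4 = +1582.2278 N

1932.918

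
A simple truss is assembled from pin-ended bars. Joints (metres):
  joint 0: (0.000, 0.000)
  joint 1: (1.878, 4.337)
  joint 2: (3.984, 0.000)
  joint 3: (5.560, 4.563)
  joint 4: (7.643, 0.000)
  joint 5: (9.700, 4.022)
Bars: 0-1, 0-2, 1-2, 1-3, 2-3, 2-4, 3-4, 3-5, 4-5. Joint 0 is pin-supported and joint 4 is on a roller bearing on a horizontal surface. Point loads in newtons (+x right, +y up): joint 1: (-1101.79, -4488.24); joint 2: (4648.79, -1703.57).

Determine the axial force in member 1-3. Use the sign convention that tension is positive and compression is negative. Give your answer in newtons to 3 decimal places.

-1120.898

N=6 nodes, M=9 members, R=3 reactions → 2N=12, M+R=12
member 0 (0-1): L=4.7261, (cx,cy)=(0.3974,0.9177)
member 1 (0-2): L=3.9840, (cx,cy)=(1.0000,0.0000)
member 2 (1-2): L=4.8213, (cx,cy)=(0.4368,-0.8996)
member 3 (1-3): L=3.6889, (cx,cy)=(0.9981,0.0613)
member 4 (2-3): L=4.8275, (cx,cy)=(0.3265,0.9452)
member 5 (2-4): L=3.6590, (cx,cy)=(1.0000,0.0000)
member 6 (3-4): L=5.0160, (cx,cy)=(0.4153,-0.9097)
member 7 (3-5): L=4.1752, (cx,cy)=(0.9916,-0.1296)
member 8 (4-5): L=4.5175, (cx,cy)=(0.4553,0.8903)
solve A·x = −loads:
  F[0-1] = -5259.2234 N (compression)
  F[0-2] = +5636.8259 N (tension)
  F[1-2] = +299.3417 N (tension)
  F[1-3] = -1120.8977 N (compression)
  F[2-3] = +1517.4369 N (tension)
  F[2-4] = +623.4051 N (tension)
  F[3-4] = -1501.1884 N (compression)
  F[3-5] = -0.0000 N (compression)
  F[4-5] = +0.0000 N (tension)
  Rx@0 = -3547.0000 N
  Ry@0 = +4826.1847 N
  Ry@4 = +1365.6253 N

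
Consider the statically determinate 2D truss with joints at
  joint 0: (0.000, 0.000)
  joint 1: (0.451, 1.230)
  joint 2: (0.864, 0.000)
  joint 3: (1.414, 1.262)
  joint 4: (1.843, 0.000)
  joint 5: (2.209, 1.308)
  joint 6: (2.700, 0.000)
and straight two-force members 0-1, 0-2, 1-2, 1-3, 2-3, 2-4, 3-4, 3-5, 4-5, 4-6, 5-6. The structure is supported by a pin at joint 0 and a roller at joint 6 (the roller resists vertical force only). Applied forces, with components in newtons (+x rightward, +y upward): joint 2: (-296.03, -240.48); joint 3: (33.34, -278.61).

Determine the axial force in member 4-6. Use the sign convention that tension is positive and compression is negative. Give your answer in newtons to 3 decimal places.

89.508

N=7 nodes, M=11 members, R=3 reactions → 2N=14, M+R=14
member 0 (0-1): L=1.3101, (cx,cy)=(0.3443,0.9389)
member 1 (0-2): L=0.8640, (cx,cy)=(1.0000,0.0000)
member 2 (1-2): L=1.2975, (cx,cy)=(0.3183,-0.9480)
member 3 (1-3): L=0.9635, (cx,cy)=(0.9994,0.0332)
member 4 (2-3): L=1.3766, (cx,cy)=(0.3995,0.9167)
member 5 (2-4): L=0.9790, (cx,cy)=(1.0000,0.0000)
member 6 (3-4): L=1.3329, (cx,cy)=(0.3218,-0.9468)
member 7 (3-5): L=0.7963, (cx,cy)=(0.9983,0.0578)
member 8 (4-5): L=1.3582, (cx,cy)=(0.2695,0.9630)
member 9 (4-6): L=0.8570, (cx,cy)=(1.0000,0.0000)
member 10 (5-6): L=1.3971, (cx,cy)=(0.3514,-0.9362)
solve A·x = −loads:
  F[0-1] = -298.9147 N (compression)
  F[0-2] = -159.7872 N (compression)
  F[1-2] = +289.2080 N (tension)
  F[1-3] = -195.0676 N (compression)
  F[2-3] = -36.7456 N (compression)
  F[2-4] = +242.9807 N (tension)
  F[3-4] = -261.5514 N (compression)
  F[3-5] = -159.0663 N (compression)
  F[4-5] = +257.1464 N (tension)
  F[4-6] = +89.5084 N (tension)
  F[5-6] = -254.6925 N (compression)
  Rx@0 = +262.6900 N
  Ry@0 = +280.6439 N
  Ry@6 = +238.4461 N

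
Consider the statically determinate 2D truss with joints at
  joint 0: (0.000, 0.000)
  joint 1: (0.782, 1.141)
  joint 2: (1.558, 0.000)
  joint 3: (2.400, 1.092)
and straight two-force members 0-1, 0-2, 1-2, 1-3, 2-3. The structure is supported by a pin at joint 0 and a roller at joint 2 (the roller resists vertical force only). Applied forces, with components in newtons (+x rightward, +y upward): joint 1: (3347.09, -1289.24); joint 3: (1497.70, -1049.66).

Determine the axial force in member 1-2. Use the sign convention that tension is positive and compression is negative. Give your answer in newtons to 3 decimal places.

-5785.107

N=4 nodes, M=5 members, R=3 reactions → 2N=8, M+R=8
member 0 (0-1): L=1.3833, (cx,cy)=(0.5653,0.8249)
member 1 (0-2): L=1.5580, (cx,cy)=(1.0000,0.0000)
member 2 (1-2): L=1.3799, (cx,cy)=(0.5624,-0.8269)
member 3 (1-3): L=1.6187, (cx,cy)=(0.9995,-0.0303)
member 4 (2-3): L=1.3789, (cx,cy)=(0.6106,0.7919)
solve A·x = −loads:
  F[0-1] = +4153.5485 N (tension)
  F[0-2] = +2496.6576 N (tension)
  F[1-2] = -5785.1074 N (compression)
  F[1-3] = +2255.4439 N (tension)
  F[2-3] = -1239.2459 N (compression)
  Rx@0 = -4844.7900 N
  Ry@0 = -3426.1114 N
  Ry@2 = +5765.0114 N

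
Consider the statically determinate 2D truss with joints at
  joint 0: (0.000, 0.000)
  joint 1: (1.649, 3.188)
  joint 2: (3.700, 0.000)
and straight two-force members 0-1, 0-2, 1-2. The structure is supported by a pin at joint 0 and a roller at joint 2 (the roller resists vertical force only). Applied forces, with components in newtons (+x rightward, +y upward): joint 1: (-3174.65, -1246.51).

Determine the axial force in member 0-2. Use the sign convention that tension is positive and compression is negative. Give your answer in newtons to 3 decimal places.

N=3 nodes, M=3 members, R=3 reactions → 2N=6, M+R=6
member 0 (0-1): L=3.5892, (cx,cy)=(0.4594,0.8882)
member 1 (0-2): L=3.7000, (cx,cy)=(1.0000,0.0000)
member 2 (1-2): L=3.7908, (cx,cy)=(0.5411,-0.8410)
solve A·x = −loads:
  F[0-1] = -3857.5377 N (compression)
  F[0-2] = -1402.3795 N (compression)
  F[1-2] = +2591.9550 N (tension)
  Rx@0 = +3174.6500 N
  Ry@0 = +3426.3179 N
  Ry@2 = -2179.8079 N

-1402.380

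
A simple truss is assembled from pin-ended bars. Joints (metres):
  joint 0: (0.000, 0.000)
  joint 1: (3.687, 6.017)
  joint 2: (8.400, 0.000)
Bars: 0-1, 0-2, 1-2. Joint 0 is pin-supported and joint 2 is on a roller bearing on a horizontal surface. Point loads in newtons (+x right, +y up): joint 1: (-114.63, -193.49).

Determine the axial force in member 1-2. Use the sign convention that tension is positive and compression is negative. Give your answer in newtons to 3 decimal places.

N=3 nodes, M=3 members, R=3 reactions → 2N=6, M+R=6
member 0 (0-1): L=7.0568, (cx,cy)=(0.5225,0.8527)
member 1 (0-2): L=8.4000, (cx,cy)=(1.0000,0.0000)
member 2 (1-2): L=7.6431, (cx,cy)=(0.6166,-0.7872)
solve A·x = −loads:
  F[0-1] = -223.6220 N (compression)
  F[0-2] = +2.2071 N (tension)
  F[1-2] = -3.5792 N (compression)
  Rx@0 = +114.6300 N
  Ry@0 = +190.6723 N
  Ry@2 = +2.8177 N

-3.579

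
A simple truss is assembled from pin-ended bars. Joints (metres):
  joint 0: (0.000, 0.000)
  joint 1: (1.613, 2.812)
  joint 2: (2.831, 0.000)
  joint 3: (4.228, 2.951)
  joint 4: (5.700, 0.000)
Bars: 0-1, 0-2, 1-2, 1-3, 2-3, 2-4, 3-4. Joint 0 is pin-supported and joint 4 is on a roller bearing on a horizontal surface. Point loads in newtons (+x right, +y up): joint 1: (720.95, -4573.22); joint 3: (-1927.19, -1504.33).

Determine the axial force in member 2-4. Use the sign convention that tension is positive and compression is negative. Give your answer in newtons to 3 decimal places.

881.858

N=5 nodes, M=7 members, R=3 reactions → 2N=10, M+R=10
member 0 (0-1): L=3.2418, (cx,cy)=(0.4976,0.8674)
member 1 (0-2): L=2.8310, (cx,cy)=(1.0000,0.0000)
member 2 (1-2): L=3.0645, (cx,cy)=(0.3975,-0.9176)
member 3 (1-3): L=2.6187, (cx,cy)=(0.9986,0.0531)
member 4 (2-3): L=3.2650, (cx,cy)=(0.4279,0.9038)
member 5 (2-4): L=2.8690, (cx,cy)=(1.0000,0.0000)
member 6 (3-4): L=3.2978, (cx,cy)=(0.4464,-0.8949)
solve A·x = −loads:
  F[0-1] = -4968.3107 N (compression)
  F[0-2] = +1265.8261 N (tension)
  F[1-2] = -461.5774 N (compression)
  F[1-3] = -3013.8058 N (compression)
  F[2-3] = +468.6154 N (tension)
  F[2-4] = +881.8580 N (tension)
  F[3-4] = -1975.6462 N (compression)
  Rx@0 = +1206.2400 N
  Ry@0 = +4309.6404 N
  Ry@4 = +1767.9096 N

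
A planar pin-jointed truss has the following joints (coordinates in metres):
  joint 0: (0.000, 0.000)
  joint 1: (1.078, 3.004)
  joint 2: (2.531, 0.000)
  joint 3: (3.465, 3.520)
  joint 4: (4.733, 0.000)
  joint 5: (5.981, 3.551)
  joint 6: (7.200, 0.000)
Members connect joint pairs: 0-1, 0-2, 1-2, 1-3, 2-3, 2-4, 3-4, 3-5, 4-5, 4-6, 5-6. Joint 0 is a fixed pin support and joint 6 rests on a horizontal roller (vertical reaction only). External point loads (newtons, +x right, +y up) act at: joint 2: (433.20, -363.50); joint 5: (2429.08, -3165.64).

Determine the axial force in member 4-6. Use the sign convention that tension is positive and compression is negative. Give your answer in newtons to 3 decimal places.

1357.847

N=7 nodes, M=11 members, R=3 reactions → 2N=14, M+R=14
member 0 (0-1): L=3.1916, (cx,cy)=(0.3378,0.9412)
member 1 (0-2): L=2.5310, (cx,cy)=(1.0000,0.0000)
member 2 (1-2): L=3.3369, (cx,cy)=(0.4354,-0.9002)
member 3 (1-3): L=2.4421, (cx,cy)=(0.9774,0.2113)
member 4 (2-3): L=3.6418, (cx,cy)=(0.2565,0.9666)
member 5 (2-4): L=2.2020, (cx,cy)=(1.0000,0.0000)
member 6 (3-4): L=3.7414, (cx,cy)=(0.3389,-0.9408)
member 7 (3-5): L=2.5162, (cx,cy)=(0.9999,0.0123)
member 8 (4-5): L=3.7639, (cx,cy)=(0.3316,0.9434)
member 9 (4-6): L=2.4670, (cx,cy)=(1.0000,0.0000)
member 10 (5-6): L=3.7544, (cx,cy)=(0.3247,-0.9458)
solve A·x = −loads:
  F[0-1] = +452.9482 N (tension)
  F[0-2] = +2709.2899 N (tension)
  F[1-2] = -395.4910 N (compression)
  F[1-3] = +332.7093 N (tension)
  F[2-3] = +744.4291 N (tension)
  F[2-4] = +1912.9613 N (tension)
  F[3-4] = -829.0726 N (compression)
  F[3-5] = +797.1592 N (tension)
  F[4-5] = +826.7775 N (tension)
  F[4-6] = +1357.8475 N (tension)
  F[5-6] = -4182.0428 N (compression)
  Rx@0 = -2862.2800 N
  Ry@0 = -426.3287 N
  Ry@6 = +3955.4687 N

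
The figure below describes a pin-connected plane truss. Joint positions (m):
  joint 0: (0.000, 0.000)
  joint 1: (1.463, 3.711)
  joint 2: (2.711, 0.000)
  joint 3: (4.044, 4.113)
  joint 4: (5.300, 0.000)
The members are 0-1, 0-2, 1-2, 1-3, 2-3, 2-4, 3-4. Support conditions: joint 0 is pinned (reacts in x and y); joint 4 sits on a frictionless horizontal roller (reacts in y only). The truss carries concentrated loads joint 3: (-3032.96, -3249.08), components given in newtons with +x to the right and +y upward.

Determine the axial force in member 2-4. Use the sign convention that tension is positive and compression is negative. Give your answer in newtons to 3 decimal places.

N=5 nodes, M=7 members, R=3 reactions → 2N=10, M+R=10
member 0 (0-1): L=3.9890, (cx,cy)=(0.3668,0.9303)
member 1 (0-2): L=2.7110, (cx,cy)=(1.0000,0.0000)
member 2 (1-2): L=3.9152, (cx,cy)=(0.3188,-0.9478)
member 3 (1-3): L=2.6121, (cx,cy)=(0.9881,0.1539)
member 4 (2-3): L=4.3236, (cx,cy)=(0.3083,0.9513)
member 5 (2-4): L=2.5890, (cx,cy)=(1.0000,0.0000)
member 6 (3-4): L=4.3005, (cx,cy)=(0.2921,-0.9564)
solve A·x = −loads:
  F[0-1] = -3357.6388 N (compression)
  F[0-2] = -1801.5082 N (compression)
  F[1-2] = +2939.2532 N (tension)
  F[1-3] = -2194.4978 N (compression)
  F[2-3] = -2928.5937 N (compression)
  F[2-4] = +38.2993 N (tension)
  F[3-4] = -131.1354 N (compression)
  Rx@0 = +3032.9600 N
  Ry@0 = +3123.6621 N
  Ry@4 = +125.4179 N

38.299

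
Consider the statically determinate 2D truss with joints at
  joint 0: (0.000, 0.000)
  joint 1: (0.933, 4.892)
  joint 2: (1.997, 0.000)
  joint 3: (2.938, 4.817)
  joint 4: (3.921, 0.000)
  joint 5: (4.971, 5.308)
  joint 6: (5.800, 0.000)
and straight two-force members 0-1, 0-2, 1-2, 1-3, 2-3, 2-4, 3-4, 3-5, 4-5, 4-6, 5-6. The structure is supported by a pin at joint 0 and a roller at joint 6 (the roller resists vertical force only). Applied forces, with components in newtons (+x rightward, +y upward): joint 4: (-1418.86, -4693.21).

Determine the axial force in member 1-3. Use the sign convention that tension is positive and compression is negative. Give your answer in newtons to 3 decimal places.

-626.198

N=7 nodes, M=11 members, R=3 reactions → 2N=14, M+R=14
member 0 (0-1): L=4.9802, (cx,cy)=(0.1873,0.9823)
member 1 (0-2): L=1.9970, (cx,cy)=(1.0000,0.0000)
member 2 (1-2): L=5.0064, (cx,cy)=(0.2125,-0.9772)
member 3 (1-3): L=2.0064, (cx,cy)=(0.9993,-0.0374)
member 4 (2-3): L=4.9081, (cx,cy)=(0.1917,0.9814)
member 5 (2-4): L=1.9240, (cx,cy)=(1.0000,0.0000)
member 6 (3-4): L=4.9163, (cx,cy)=(0.1999,-0.9798)
member 7 (3-5): L=2.0915, (cx,cy)=(0.9721,0.2348)
member 8 (4-5): L=5.4109, (cx,cy)=(0.1941,0.9810)
member 9 (4-6): L=1.8790, (cx,cy)=(1.0000,0.0000)
member 10 (5-6): L=5.3723, (cx,cy)=(0.1543,-0.9880)
solve A·x = −loads:
  F[0-1] = -1547.8434 N (compression)
  F[0-2] = -1128.8827 N (compression)
  F[1-2] = +1579.9399 N (tension)
  F[1-3] = -626.1982 N (compression)
  F[2-3] = -1573.0277 N (compression)
  F[2-4] = -491.5095 N (compression)
  F[3-4] = +1261.0378 N (tension)
  F[3-5] = -1213.4047 N (compression)
  F[4-5] = +3524.6375 N (tension)
  F[4-6] = +495.5214 N (tension)
  F[5-6] = -3211.2338 N (compression)
  Rx@0 = +1418.8600 N
  Ry@0 = +1520.4382 N
  Ry@6 = +3172.7718 N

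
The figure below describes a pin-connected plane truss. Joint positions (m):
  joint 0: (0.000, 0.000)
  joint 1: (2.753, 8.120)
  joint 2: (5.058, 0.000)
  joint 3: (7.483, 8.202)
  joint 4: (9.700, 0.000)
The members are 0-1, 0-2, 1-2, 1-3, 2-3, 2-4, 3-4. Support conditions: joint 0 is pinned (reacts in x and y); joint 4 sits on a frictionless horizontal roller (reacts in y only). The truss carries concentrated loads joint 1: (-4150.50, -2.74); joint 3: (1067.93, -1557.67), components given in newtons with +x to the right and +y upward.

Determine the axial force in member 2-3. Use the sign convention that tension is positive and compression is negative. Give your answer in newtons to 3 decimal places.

-3093.761

N=5 nodes, M=7 members, R=3 reactions → 2N=10, M+R=10
member 0 (0-1): L=8.5740, (cx,cy)=(0.3211,0.9470)
member 1 (0-2): L=5.0580, (cx,cy)=(1.0000,0.0000)
member 2 (1-2): L=8.4408, (cx,cy)=(0.2731,-0.9620)
member 3 (1-3): L=4.7307, (cx,cy)=(0.9998,0.0173)
member 4 (2-3): L=8.5530, (cx,cy)=(0.2835,0.9590)
member 5 (2-4): L=4.6420, (cx,cy)=(1.0000,0.0000)
member 6 (3-4): L=8.4963, (cx,cy)=(0.2609,-0.9654)
solve A·x = −loads:
  F[0-1] = -3093.1969 N (compression)
  F[0-2] = -2089.3842 N (compression)
  F[1-2] = +3084.0243 N (tension)
  F[1-3] = +2315.4836 N (tension)
  F[2-3] = -3093.7614 N (compression)
  F[2-4] = -370.0409 N (compression)
  F[3-4] = +1418.1305 N (tension)
  Rx@0 = +3082.5700 N
  Ry@0 = +2929.4111 N
  Ry@4 = -1369.0011 N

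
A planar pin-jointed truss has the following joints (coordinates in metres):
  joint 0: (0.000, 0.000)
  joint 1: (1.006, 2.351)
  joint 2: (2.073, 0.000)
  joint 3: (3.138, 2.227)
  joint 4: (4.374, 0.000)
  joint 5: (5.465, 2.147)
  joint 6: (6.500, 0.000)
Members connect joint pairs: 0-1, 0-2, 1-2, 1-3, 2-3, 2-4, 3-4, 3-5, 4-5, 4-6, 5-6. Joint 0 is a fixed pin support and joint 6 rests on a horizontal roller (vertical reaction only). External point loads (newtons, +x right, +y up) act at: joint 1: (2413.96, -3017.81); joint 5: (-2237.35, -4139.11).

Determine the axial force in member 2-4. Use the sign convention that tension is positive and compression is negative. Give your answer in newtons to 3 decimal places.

1755.855

N=7 nodes, M=11 members, R=3 reactions → 2N=14, M+R=14
member 0 (0-1): L=2.5572, (cx,cy)=(0.3934,0.9194)
member 1 (0-2): L=2.0730, (cx,cy)=(1.0000,0.0000)
member 2 (1-2): L=2.5818, (cx,cy)=(0.4133,-0.9106)
member 3 (1-3): L=2.1356, (cx,cy)=(0.9983,-0.0581)
member 4 (2-3): L=2.4686, (cx,cy)=(0.4314,0.9021)
member 5 (2-4): L=2.3010, (cx,cy)=(1.0000,0.0000)
member 6 (3-4): L=2.5470, (cx,cy)=(0.4853,-0.8744)
member 7 (3-5): L=2.3284, (cx,cy)=(0.9994,-0.0344)
member 8 (4-5): L=2.4083, (cx,cy)=(0.4530,0.8915)
member 9 (4-6): L=2.1260, (cx,cy)=(1.0000,0.0000)
member 10 (5-6): L=2.3835, (cx,cy)=(0.4342,-0.9008)
solve A·x = −loads:
  F[0-1] = -3345.4773 N (compression)
  F[0-2] = +1492.7210 N (tension)
  F[1-2] = +310.0254 N (tension)
  F[1-3] = -3864.7177 N (compression)
  F[2-3] = -312.9317 N (compression)
  F[2-4] = +1755.8547 N (tension)
  F[3-4] = +227.5857 N (tension)
  F[3-5] = -4106.0710 N (compression)
  F[4-5] = -223.2100 N (compression)
  F[4-6] = +1967.4146 N (tension)
  F[5-6] = -4530.6613 N (compression)
  Rx@0 = -176.6100 N
  Ry@0 = +3075.7227 N
  Ry@6 = +4081.1973 N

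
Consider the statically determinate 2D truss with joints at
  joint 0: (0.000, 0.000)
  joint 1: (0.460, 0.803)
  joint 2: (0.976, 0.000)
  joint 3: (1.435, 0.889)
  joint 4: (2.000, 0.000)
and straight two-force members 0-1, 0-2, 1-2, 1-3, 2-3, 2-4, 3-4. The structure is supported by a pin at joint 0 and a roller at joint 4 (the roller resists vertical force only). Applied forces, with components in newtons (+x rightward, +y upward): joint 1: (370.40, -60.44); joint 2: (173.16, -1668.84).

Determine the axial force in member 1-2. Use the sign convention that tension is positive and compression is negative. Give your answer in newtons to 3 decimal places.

N=5 nodes, M=7 members, R=3 reactions → 2N=10, M+R=10
member 0 (0-1): L=0.9254, (cx,cy)=(0.4971,0.8677)
member 1 (0-2): L=0.9760, (cx,cy)=(1.0000,0.0000)
member 2 (1-2): L=0.9545, (cx,cy)=(0.5406,-0.8413)
member 3 (1-3): L=0.9788, (cx,cy)=(0.9961,0.0879)
member 4 (2-3): L=1.0005, (cx,cy)=(0.4588,0.8886)
member 5 (2-4): L=1.0240, (cx,cy)=(1.0000,0.0000)
member 6 (3-4): L=1.0533, (cx,cy)=(0.5364,-0.8440)
solve A·x = −loads:
  F[0-1] = -866.9587 N (compression)
  F[0-2] = +974.4988 N (tension)
  F[1-2] = +698.7313 N (tension)
  F[1-3] = -1183.6499 N (compression)
  F[2-3] = +1216.5943 N (tension)
  F[2-4] = +620.9348 N (tension)
  F[3-4] = -1157.6312 N (compression)
  Rx@0 = -543.5600 N
  Ry@0 = +752.2693 N
  Ry@4 = +977.0107 N

698.731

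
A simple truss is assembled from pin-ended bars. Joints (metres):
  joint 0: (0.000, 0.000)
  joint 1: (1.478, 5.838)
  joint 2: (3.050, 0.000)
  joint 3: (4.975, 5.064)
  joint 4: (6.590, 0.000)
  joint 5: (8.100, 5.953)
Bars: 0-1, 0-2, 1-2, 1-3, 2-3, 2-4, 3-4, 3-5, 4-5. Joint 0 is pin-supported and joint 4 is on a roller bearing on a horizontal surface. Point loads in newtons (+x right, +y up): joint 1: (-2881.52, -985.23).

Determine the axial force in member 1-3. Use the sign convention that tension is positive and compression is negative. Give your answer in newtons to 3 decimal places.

N=6 nodes, M=9 members, R=3 reactions → 2N=12, M+R=12
member 0 (0-1): L=6.0222, (cx,cy)=(0.2454,0.9694)
member 1 (0-2): L=3.0500, (cx,cy)=(1.0000,0.0000)
member 2 (1-2): L=6.0459, (cx,cy)=(0.2600,-0.9656)
member 3 (1-3): L=3.5816, (cx,cy)=(0.9764,-0.2161)
member 4 (2-3): L=5.4175, (cx,cy)=(0.3553,0.9347)
member 5 (2-4): L=3.5400, (cx,cy)=(1.0000,0.0000)
member 6 (3-4): L=5.3153, (cx,cy)=(0.3038,-0.9527)
member 7 (3-5): L=3.2490, (cx,cy)=(0.9618,0.2736)
member 8 (4-5): L=6.1415, (cx,cy)=(0.2459,0.9693)
solve A·x = −loads:
  F[0-1] = -3421.6154 N (compression)
  F[0-2] = -2041.7673 N (compression)
  F[1-2] = +2070.1624 N (tension)
  F[1-3] = +1539.8929 N (tension)
  F[2-3] = -2138.5172 N (compression)
  F[2-4] = -743.6324 N (compression)
  F[3-4] = +2447.4445 N (tension)
  F[3-5] = -0.0000 N (compression)
  F[4-5] = +0.0000 N (tension)
  Rx@0 = +2881.5200 N
  Ry@0 = +3316.9665 N
  Ry@4 = -2331.7365 N

1539.893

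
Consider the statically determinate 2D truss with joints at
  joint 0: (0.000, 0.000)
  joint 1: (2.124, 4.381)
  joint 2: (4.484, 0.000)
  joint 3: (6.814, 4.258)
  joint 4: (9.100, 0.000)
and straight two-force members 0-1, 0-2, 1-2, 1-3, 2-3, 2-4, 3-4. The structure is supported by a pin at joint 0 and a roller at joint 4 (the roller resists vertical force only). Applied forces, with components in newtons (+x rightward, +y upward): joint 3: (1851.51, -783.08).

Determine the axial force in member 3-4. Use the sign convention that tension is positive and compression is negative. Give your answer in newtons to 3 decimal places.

-1648.827

N=5 nodes, M=7 members, R=3 reactions → 2N=10, M+R=10
member 0 (0-1): L=4.8687, (cx,cy)=(0.4363,0.8998)
member 1 (0-2): L=4.4840, (cx,cy)=(1.0000,0.0000)
member 2 (1-2): L=4.9762, (cx,cy)=(0.4743,-0.8804)
member 3 (1-3): L=4.6916, (cx,cy)=(0.9997,-0.0262)
member 4 (2-3): L=4.8538, (cx,cy)=(0.4800,0.8772)
member 5 (2-4): L=4.6160, (cx,cy)=(1.0000,0.0000)
member 6 (3-4): L=4.8328, (cx,cy)=(0.4730,-0.8811)
solve A·x = −loads:
  F[0-1] = +744.1760 N (tension)
  F[0-2] = +1526.8607 N (tension)
  F[1-2] = -781.3147 N (compression)
  F[1-3] = +695.4312 N (tension)
  F[2-3] = +784.1096 N (tension)
  F[2-4] = +779.9176 N (tension)
  F[3-4] = -1648.8268 N (compression)
  Rx@0 = -1851.5100 N
  Ry@0 = -669.6273 N
  Ry@4 = +1452.7073 N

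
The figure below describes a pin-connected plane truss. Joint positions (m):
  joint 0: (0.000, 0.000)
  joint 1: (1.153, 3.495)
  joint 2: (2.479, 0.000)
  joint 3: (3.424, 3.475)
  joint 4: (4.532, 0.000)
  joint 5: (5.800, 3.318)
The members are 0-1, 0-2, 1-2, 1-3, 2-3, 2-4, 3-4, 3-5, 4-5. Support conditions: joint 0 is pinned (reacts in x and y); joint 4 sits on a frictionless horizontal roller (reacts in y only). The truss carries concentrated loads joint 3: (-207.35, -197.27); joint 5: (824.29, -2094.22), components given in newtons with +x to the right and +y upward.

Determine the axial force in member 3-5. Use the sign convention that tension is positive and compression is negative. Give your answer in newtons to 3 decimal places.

1588.054

N=6 nodes, M=9 members, R=3 reactions → 2N=12, M+R=12
member 0 (0-1): L=3.6803, (cx,cy)=(0.3133,0.9497)
member 1 (0-2): L=2.4790, (cx,cy)=(1.0000,0.0000)
member 2 (1-2): L=3.7381, (cx,cy)=(0.3547,-0.9350)
member 3 (1-3): L=2.2711, (cx,cy)=(1.0000,-0.0088)
member 4 (2-3): L=3.6012, (cx,cy)=(0.2624,0.9650)
member 5 (2-4): L=2.0530, (cx,cy)=(1.0000,0.0000)
member 6 (3-4): L=3.6474, (cx,cy)=(0.3038,-0.9527)
member 7 (3-5): L=2.3812, (cx,cy)=(0.9978,-0.0659)
member 8 (4-5): L=3.5520, (cx,cy)=(0.3570,0.9341)
solve A·x = −loads:
  F[0-1] = +1034.2725 N (tension)
  F[0-2] = +292.9110 N (tension)
  F[1-2] = -1057.1035 N (compression)
  F[1-3] = +699.0390 N (tension)
  F[2-3] = +1024.2542 N (tension)
  F[2-4] = -350.8490 N (compression)
  F[3-4] = -1347.8783 N (compression)
  F[3-5] = +1588.0541 N (tension)
  F[4-5] = -2129.8437 N (compression)
  Rx@0 = -616.9400 N
  Ry@0 = -982.2041 N
  Ry@4 = +3273.6941 N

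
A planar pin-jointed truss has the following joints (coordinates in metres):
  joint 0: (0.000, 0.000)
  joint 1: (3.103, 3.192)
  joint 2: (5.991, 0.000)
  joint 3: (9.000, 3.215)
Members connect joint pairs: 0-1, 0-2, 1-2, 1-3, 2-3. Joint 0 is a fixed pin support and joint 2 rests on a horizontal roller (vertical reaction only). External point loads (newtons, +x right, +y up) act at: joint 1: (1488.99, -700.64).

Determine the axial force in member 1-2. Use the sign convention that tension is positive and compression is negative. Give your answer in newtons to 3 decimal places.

N=4 nodes, M=5 members, R=3 reactions → 2N=8, M+R=8
member 0 (0-1): L=4.4517, (cx,cy)=(0.6970,0.7170)
member 1 (0-2): L=5.9910, (cx,cy)=(1.0000,0.0000)
member 2 (1-2): L=4.3046, (cx,cy)=(0.6709,-0.7415)
member 3 (1-3): L=5.8970, (cx,cy)=(1.0000,0.0039)
member 4 (2-3): L=4.4034, (cx,cy)=(0.6833,0.7301)
solve A·x = −loads:
  F[0-1] = +635.3753 N (tension)
  F[0-2] = +1046.1080 N (tension)
  F[1-2] = -1559.2298 N (compression)
  F[1-3] = -0.0000 N (compression)
  F[2-3] = +0.0000 N (tension)
  Rx@0 = -1488.9900 N
  Ry@0 = -455.5847 N
  Ry@2 = +1156.2247 N

-1559.230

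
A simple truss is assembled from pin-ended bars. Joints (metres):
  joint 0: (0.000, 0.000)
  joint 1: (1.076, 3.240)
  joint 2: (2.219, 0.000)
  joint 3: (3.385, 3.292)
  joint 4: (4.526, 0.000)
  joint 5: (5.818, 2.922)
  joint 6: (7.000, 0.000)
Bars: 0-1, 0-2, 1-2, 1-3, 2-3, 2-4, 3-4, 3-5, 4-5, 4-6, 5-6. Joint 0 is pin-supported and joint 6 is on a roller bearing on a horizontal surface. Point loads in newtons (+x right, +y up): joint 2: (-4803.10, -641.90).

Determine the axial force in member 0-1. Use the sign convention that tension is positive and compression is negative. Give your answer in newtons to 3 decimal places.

N=7 nodes, M=11 members, R=3 reactions → 2N=14, M+R=14
member 0 (0-1): L=3.4140, (cx,cy)=(0.3152,0.9490)
member 1 (0-2): L=2.2190, (cx,cy)=(1.0000,0.0000)
member 2 (1-2): L=3.4357, (cx,cy)=(0.3327,-0.9430)
member 3 (1-3): L=2.3096, (cx,cy)=(0.9997,0.0225)
member 4 (2-3): L=3.4924, (cx,cy)=(0.3339,0.9426)
member 5 (2-4): L=2.3070, (cx,cy)=(1.0000,0.0000)
member 6 (3-4): L=3.4841, (cx,cy)=(0.3275,-0.9449)
member 7 (3-5): L=2.4610, (cx,cy)=(0.9886,-0.1503)
member 8 (4-5): L=3.1949, (cx,cy)=(0.4044,0.9146)
member 9 (4-6): L=2.4740, (cx,cy)=(1.0000,0.0000)
member 10 (5-6): L=3.1520, (cx,cy)=(0.3750,-0.9270)
solve A·x = −loads:
  F[0-1] = -461.9620 N (compression)
  F[0-2] = -4657.5020 N (compression)
  F[1-2] = +457.7850 N (tension)
  F[1-3] = -297.9708 N (compression)
  F[2-3] = +222.9861 N (tension)
  F[2-4] = +223.4473 N (tension)
  F[3-4] = -189.3757 N (compression)
  F[3-5] = -163.2856 N (compression)
  F[4-5] = +195.6438 N (tension)
  F[4-6] = +82.3121 N (tension)
  F[5-6] = -219.5002 N (compression)
  Rx@0 = +4803.1000 N
  Ry@0 = +438.4177 N
  Ry@6 = +203.4823 N

-461.962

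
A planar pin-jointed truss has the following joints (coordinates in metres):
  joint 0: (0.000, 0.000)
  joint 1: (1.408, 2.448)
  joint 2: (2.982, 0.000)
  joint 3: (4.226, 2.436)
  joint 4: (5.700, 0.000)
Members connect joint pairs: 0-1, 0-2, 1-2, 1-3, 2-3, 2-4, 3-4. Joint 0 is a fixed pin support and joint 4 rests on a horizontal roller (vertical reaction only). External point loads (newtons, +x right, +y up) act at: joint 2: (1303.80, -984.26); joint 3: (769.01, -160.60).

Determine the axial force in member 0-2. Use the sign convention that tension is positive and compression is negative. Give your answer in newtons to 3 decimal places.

2177.614

N=5 nodes, M=7 members, R=3 reactions → 2N=10, M+R=10
member 0 (0-1): L=2.8240, (cx,cy)=(0.4986,0.8668)
member 1 (0-2): L=2.9820, (cx,cy)=(1.0000,0.0000)
member 2 (1-2): L=2.9104, (cx,cy)=(0.5408,-0.8411)
member 3 (1-3): L=2.8180, (cx,cy)=(1.0000,-0.0043)
member 4 (2-3): L=2.7353, (cx,cy)=(0.4548,0.8906)
member 5 (2-4): L=2.7180, (cx,cy)=(1.0000,0.0000)
member 6 (3-4): L=2.8472, (cx,cy)=(0.5177,-0.8556)
solve A·x = −loads:
  F[0-1] = -210.2067 N (compression)
  F[0-2] = +2177.6143 N (tension)
  F[1-2] = +217.7589 N (tension)
  F[1-3] = -222.5763 N (compression)
  F[2-3] = +899.5084 N (tension)
  F[2-4] = +582.4862 N (tension)
  F[3-4] = -1125.1544 N (compression)
  Rx@0 = -2072.8100 N
  Ry@0 = +182.2166 N
  Ry@4 = +962.6434 N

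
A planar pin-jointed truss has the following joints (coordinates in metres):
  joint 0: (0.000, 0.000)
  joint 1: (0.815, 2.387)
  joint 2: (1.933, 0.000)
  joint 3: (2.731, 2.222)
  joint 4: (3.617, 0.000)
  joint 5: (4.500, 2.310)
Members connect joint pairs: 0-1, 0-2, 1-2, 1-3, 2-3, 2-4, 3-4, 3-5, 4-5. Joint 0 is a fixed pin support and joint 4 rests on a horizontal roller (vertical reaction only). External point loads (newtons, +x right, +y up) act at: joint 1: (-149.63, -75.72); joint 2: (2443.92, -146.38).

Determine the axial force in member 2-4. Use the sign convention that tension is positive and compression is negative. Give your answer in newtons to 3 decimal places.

N=6 nodes, M=9 members, R=3 reactions → 2N=12, M+R=12
member 0 (0-1): L=2.5223, (cx,cy)=(0.3231,0.9464)
member 1 (0-2): L=1.9330, (cx,cy)=(1.0000,0.0000)
member 2 (1-2): L=2.6358, (cx,cy)=(0.4242,-0.9056)
member 3 (1-3): L=1.9231, (cx,cy)=(0.9963,-0.0858)
member 4 (2-3): L=2.3610, (cx,cy)=(0.3380,0.9411)
member 5 (2-4): L=1.6840, (cx,cy)=(1.0000,0.0000)
member 6 (3-4): L=2.3921, (cx,cy)=(0.3704,-0.9289)
member 7 (3-5): L=1.7712, (cx,cy)=(0.9988,0.0497)
member 8 (4-5): L=2.4730, (cx,cy)=(0.3571,0.9341)
solve A·x = −loads:
  F[0-1] = -238.3415 N (compression)
  F[0-2] = +2371.3024 N (tension)
  F[1-2] = +165.2156 N (tension)
  F[1-3] = +2.5505 N (tension)
  F[2-3] = -3.4402 N (compression)
  F[2-4] = -1.3783 N (compression)
  F[3-4] = +3.7212 N (tension)
  F[3-5] = -0.0000 N (compression)
  F[4-5] = +0.0000 N (tension)
  Rx@0 = -2294.2900 N
  Ry@0 = +225.5566 N
  Ry@4 = -3.4566 N

-1.378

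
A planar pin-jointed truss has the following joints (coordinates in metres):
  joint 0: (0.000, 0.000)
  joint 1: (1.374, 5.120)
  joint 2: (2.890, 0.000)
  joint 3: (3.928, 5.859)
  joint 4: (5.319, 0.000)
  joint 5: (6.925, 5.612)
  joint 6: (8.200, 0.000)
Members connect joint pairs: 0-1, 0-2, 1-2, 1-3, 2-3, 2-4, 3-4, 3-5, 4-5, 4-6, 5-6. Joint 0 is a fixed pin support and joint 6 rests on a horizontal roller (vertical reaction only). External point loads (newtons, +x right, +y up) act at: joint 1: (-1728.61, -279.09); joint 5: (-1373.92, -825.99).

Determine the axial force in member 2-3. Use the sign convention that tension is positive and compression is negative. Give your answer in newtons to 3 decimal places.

N=7 nodes, M=11 members, R=3 reactions → 2N=14, M+R=14
member 0 (0-1): L=5.3012, (cx,cy)=(0.2592,0.9658)
member 1 (0-2): L=2.8900, (cx,cy)=(1.0000,0.0000)
member 2 (1-2): L=5.3397, (cx,cy)=(0.2839,-0.9589)
member 3 (1-3): L=2.6588, (cx,cy)=(0.9606,0.2779)
member 4 (2-3): L=5.9502, (cx,cy)=(0.1744,0.9847)
member 5 (2-4): L=2.4290, (cx,cy)=(1.0000,0.0000)
member 6 (3-4): L=6.0219, (cx,cy)=(0.2310,-0.9730)
member 7 (3-5): L=3.0072, (cx,cy)=(0.9966,-0.0821)
member 8 (4-5): L=5.8373, (cx,cy)=(0.2751,0.9614)
member 9 (4-6): L=2.8810, (cx,cy)=(1.0000,0.0000)
member 10 (5-6): L=5.7550, (cx,cy)=(0.2215,-0.9751)
solve A·x = −loads:
  F[0-1] = -2464.6051 N (compression)
  F[0-2] = -2463.7323 N (compression)
  F[1-2] = +2321.4486 N (tension)
  F[1-3] = +448.3991 N (tension)
  F[2-3] = -2260.5858 N (compression)
  F[2-4] = -1410.2984 N (compression)
  F[3-4] = +2199.6572 N (tension)
  F[3-5] = -473.3239 N (compression)
  F[4-5] = -2226.0789 N (compression)
  F[4-6] = -289.7379 N (compression)
  F[5-6] = +1307.8004 N (tension)
  Rx@0 = +3102.5300 N
  Ry@0 = +2380.3814 N
  Ry@6 = -1275.3014 N

-2260.586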